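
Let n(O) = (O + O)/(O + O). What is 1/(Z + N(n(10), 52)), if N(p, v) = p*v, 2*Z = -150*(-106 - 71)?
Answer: 1/13327 ≈ 7.5036e-5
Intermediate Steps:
Z = 13275 (Z = (-150*(-106 - 71))/2 = (-150*(-177))/2 = (½)*26550 = 13275)
n(O) = 1 (n(O) = (2*O)/((2*O)) = (2*O)*(1/(2*O)) = 1)
1/(Z + N(n(10), 52)) = 1/(13275 + 1*52) = 1/(13275 + 52) = 1/13327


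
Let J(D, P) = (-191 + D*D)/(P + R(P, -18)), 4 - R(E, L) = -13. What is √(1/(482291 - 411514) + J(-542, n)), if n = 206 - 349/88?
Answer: √99778613884991517441/272845335 ≈ 36.610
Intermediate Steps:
R(E, L) = 17 (R(E, L) = 4 - 1*(-13) = 4 + 13 = 17)
n = 17779/88 (n = 206 - 349/88 = 17779/88 ≈ 202.03)
J(D, P) = (-191 + D²)/(17 + P) (J(D, P) = (-191 + D*D)/(P + 17) = (-191 + D²)/(17 + P))
√(1/(482291 - 411514) + J(-542, n)) = √(1/(482291 - 411514) + (-191 + (-542)²)/(17 + 17779/88)) = √(1/70777 + (-191 + 293764)/(19275/88)) = √(1/70777 + (88/19275)*293573) = √(1/70777 + 25834424/19275) = √(1828483046723/1364226675) = √99778613884991517441/272845335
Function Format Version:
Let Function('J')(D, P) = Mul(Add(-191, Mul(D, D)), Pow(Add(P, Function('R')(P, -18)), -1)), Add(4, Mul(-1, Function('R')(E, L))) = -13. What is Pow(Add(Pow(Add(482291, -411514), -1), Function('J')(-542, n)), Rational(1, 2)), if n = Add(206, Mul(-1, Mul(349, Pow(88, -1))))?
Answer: Mul(Rational(1, 272845335), Pow(99778613884991517441, Rational(1, 2))) ≈ 36.610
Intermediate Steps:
Function('R')(E, L) = 17 (Function('R')(E, L) = Add(4, Mul(-1, -13)) = Add(4, 13) = 17)
n = Rational(17779, 88) (n = Add(206, Mul(-1, Mul(349, Rational(1, 88)))) = Add(206, Mul(-1, Rational(349, 88))) = Add(206, Rational(-349, 88)) = Rational(17779, 88) ≈ 202.03)
Function('J')(D, P) = Mul(Pow(Add(17, P), -1), Add(-191, Pow(D, 2))) (Function('J')(D, P) = Mul(Add(-191, Mul(D, D)), Pow(Add(P, 17), -1)) = Mul(Add(-191, Pow(D, 2)), Pow(Add(17, P), -1)) = Mul(Pow(Add(17, P), -1), Add(-191, Pow(D, 2))))
Pow(Add(Pow(Add(482291, -411514), -1), Function('J')(-542, n)), Rational(1, 2)) = Pow(Add(Pow(Add(482291, -411514), -1), Mul(Pow(Add(17, Rational(17779, 88)), -1), Add(-191, Pow(-542, 2)))), Rational(1, 2)) = Pow(Add(Pow(70777, -1), Mul(Pow(Rational(19275, 88), -1), Add(-191, 293764))), Rational(1, 2)) = Pow(Add(Rational(1, 70777), Mul(Rational(88, 19275), 293573)), Rational(1, 2)) = Pow(Add(Rational(1, 70777), Rational(25834424, 19275)), Rational(1, 2)) = Pow(Rational(1828483046723, 1364226675), Rational(1, 2)) = Mul(Rational(1, 272845335), Pow(99778613884991517441, Rational(1, 2)))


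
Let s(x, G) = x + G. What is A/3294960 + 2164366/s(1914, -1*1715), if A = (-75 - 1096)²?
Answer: 7131772272319/655697040 ≈ 10877.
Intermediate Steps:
s(x, G) = G + x
A = 1371241 (A = (-1171)² = 1371241)
A/3294960 + 2164366/s(1914, -1*1715) = 1371241/3294960 + 2164366/(-1*1715 + 1914) = 1371241*(1/3294960) + 2164366/(-1715 + 1914) = 1371241/3294960 + 2164366/199 = 7131772272319/655697040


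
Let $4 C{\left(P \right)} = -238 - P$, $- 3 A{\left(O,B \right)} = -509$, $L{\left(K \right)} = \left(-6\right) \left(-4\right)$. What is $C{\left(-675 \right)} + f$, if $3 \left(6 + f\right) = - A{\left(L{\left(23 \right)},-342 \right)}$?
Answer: $\frac{1681}{36} \approx 46.694$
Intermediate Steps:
$L{\left(K \right)} = 24$
$A{\left(O,B \right)} = \frac{509}{3}$ ($A{\left(O,B \right)} = \left(- \frac{1}{3}\right) \left(-509\right) = \frac{509}{3}$)
$f = - \frac{563}{9}$ ($f = -6 + \frac{\left(-1\right) \frac{509}{3}}{3} = -6 + \frac{1}{3} \left(- \frac{509}{3}\right) = -6 - \frac{509}{9} = - \frac{563}{9} \approx -62.556$)
$C{\left(P \right)} = - \frac{119}{2} - \frac{P}{4}$ ($C{\left(P \right)} = \frac{-238 - P}{4} = - \frac{119}{2} - \frac{P}{4}$)
$C{\left(-675 \right)} + f = \left(- \frac{119}{2} - - \frac{675}{4}\right) - \frac{563}{9} = \left(- \frac{119}{2} + \frac{675}{4}\right) - \frac{563}{9} = \frac{437}{4} - \frac{563}{9} = \frac{1681}{36}$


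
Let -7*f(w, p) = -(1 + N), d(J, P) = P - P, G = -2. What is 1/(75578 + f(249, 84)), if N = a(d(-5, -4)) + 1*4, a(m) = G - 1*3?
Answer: 1/75578 ≈ 1.3231e-5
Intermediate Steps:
d(J, P) = 0
a(m) = -5 (a(m) = -2 - 1*3 = -2 - 3 = -5)
N = -1 (N = -5 + 1*4 = -5 + 4 = -1)
f(w, p) = 0 (f(w, p) = -(-1)*(1 - 1)/7 = -(-1)*0/7 = -⅐*0 = 0)
1/(75578 + f(249, 84)) = 1/(75578 + 0) = 1/75578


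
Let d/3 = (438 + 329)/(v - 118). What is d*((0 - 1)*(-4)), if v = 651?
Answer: 708/41 ≈ 17.268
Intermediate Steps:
d = 177/41 (d = 3*((438 + 329)/(651 - 118)) = 3*(767/533) = 3*(767*(1/533)) = 3*(59/41) = 177/41 ≈ 4.3171)
d*((0 - 1)*(-4)) = 177*((0 - 1)*(-4))/41 = 177*(-1*(-4))/41 = (177/41)*4 = 708/41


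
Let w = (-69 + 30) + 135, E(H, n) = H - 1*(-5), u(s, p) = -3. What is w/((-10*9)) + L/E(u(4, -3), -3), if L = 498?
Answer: 3719/15 ≈ 247.93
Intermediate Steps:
E(H, n) = 5 + H (E(H, n) = H + 5 = 5 + H)
w = 96 (w = -39 + 135 = 96)
w/((-10*9)) + L/E(u(4, -3), -3) = 96/((-10*9)) + 498/(5 - 3) = 96/(-90) + 498/2 = 96*(-1/90) + 498*(1/2) = -16/15 + 249 = 3719/15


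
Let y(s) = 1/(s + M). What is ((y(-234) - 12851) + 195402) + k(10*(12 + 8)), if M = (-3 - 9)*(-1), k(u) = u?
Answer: 40570721/222 ≈ 1.8275e+5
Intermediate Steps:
M = 12 (M = -12*(-1) = 12)
y(s) = 1/(12 + s) (y(s) = 1/(s + 12) = 1/(12 + s))
((y(-234) - 12851) + 195402) + k(10*(12 + 8)) = ((1/(12 - 234) - 12851) + 195402) + 10*(12 + 8) = ((1/(-222) - 12851) + 195402) + 10*20 = ((-1/222 - 12851) + 195402) + 200 = (-2852923/222 + 195402) + 200 = 40526321/222 + 200 = 40570721/222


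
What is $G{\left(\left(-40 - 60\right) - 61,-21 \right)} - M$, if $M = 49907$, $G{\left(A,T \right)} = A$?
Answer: $-50068$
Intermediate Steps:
$G{\left(\left(-40 - 60\right) - 61,-21 \right)} - M = \left(\left(-40 - 60\right) - 61\right) - 49907 = \left(-100 - 61\right) - 49907 = -161 - 49907 = -50068$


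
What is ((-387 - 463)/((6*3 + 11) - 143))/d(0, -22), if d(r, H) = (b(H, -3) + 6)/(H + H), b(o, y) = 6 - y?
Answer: -3740/171 ≈ -21.871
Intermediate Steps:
d(r, H) = 15/(2*H) (d(r, H) = ((6 - 1*(-3)) + 6)/(H + H) = ((6 + 3) + 6)/((2*H)) = (9 + 6)*(1/(2*H)) = 15*(1/(2*H)) = 15/(2*H))
((-387 - 463)/((6*3 + 11) - 143))/d(0, -22) = ((-387 - 463)/((6*3 + 11) - 143))/(((15/2)/(-22))) = (-850/((18 + 11) - 143))/(((15/2)*(-1/22))) = (-850/(29 - 143))/(-15/44) = -850/(-114)*(-44/15) = -850*(-1/114)*(-44/15) = (425/57)*(-44/15) = -3740/171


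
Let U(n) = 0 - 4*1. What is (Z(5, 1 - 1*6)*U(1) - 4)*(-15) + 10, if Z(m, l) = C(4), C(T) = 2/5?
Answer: 94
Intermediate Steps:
C(T) = ⅖ (C(T) = 2*(⅕) = ⅖)
Z(m, l) = ⅖
U(n) = -4 (U(n) = 0 - 4 = -4)
(Z(5, 1 - 1*6)*U(1) - 4)*(-15) + 10 = ((⅖)*(-4) - 4)*(-15) + 10 = (-8/5 - 4)*(-15) + 10 = -28/5*(-15) + 10 = 84 + 10 = 94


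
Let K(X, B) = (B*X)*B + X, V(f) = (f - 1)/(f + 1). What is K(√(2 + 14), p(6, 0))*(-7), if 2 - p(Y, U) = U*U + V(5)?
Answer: -700/9 ≈ -77.778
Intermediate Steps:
V(f) = (-1 + f)/(1 + f)
p(Y, U) = 4/3 - U² (p(Y, U) = 2 - (U*U + (-1 + 5)/(1 + 5)) = 2 - (U² + 4/6) = 2 - (U² + (⅙)*4) = 2 - (U² + ⅔) = 2 - (⅔ + U²) = 2 + (-⅔ - U²) = 4/3 - U²)
K(X, B) = X + X*B² (K(X, B) = X*B² + X = X + X*B²)
K(√(2 + 14), p(6, 0))*(-7) = (√(2 + 14)*(1 + (4/3 - 1*0²)²))*(-7) = (√16*(1 + (4/3 - 1*0)²))*(-7) = (4*(1 + (4/3 + 0)²))*(-7) = (4*(1 + (4/3)²))*(-7) = (4*(1 + 16/9))*(-7) = (4*(25/9))*(-7) = (100/9)*(-7) = -700/9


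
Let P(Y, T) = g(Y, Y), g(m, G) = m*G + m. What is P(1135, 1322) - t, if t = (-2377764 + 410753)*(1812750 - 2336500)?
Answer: -1030220721890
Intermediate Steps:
g(m, G) = m + G*m (g(m, G) = G*m + m = m + G*m)
P(Y, T) = Y*(1 + Y)
t = 1030222011250 (t = -1967011*(-523750) = 1030222011250)
P(1135, 1322) - t = 1135*(1 + 1135) - 1*1030222011250 = 1135*1136 - 1030222011250 = 1289360 - 1030222011250 = -1030220721890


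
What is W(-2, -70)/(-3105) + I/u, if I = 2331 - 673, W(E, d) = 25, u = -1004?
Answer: -517319/311742 ≈ -1.6594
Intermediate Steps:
I = 1658
W(-2, -70)/(-3105) + I/u = 25/(-3105) + 1658/(-1004) = 25*(-1/3105) + 1658*(-1/1004) = -5/621 - 829/502 = -517319/311742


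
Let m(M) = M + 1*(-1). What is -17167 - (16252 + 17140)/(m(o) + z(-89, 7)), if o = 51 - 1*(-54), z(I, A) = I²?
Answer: -137798567/8025 ≈ -17171.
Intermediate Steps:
o = 105 (o = 51 + 54 = 105)
m(M) = -1 + M (m(M) = M - 1 = -1 + M)
-17167 - (16252 + 17140)/(m(o) + z(-89, 7)) = -17167 - (16252 + 17140)/((-1 + 105) + (-89)²) = -17167 - 33392/(104 + 7921) = -17167 - 33392/8025 = -137798567/8025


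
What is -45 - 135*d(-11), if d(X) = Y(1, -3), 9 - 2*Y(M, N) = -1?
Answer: -720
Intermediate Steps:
Y(M, N) = 5 (Y(M, N) = 9/2 - 1/2*(-1) = 9/2 + 1/2 = 5)
d(X) = 5
-45 - 135*d(-11) = -45 - 135*5 = -45 - 675 = -720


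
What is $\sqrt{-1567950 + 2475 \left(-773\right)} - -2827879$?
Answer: $2827879 + 5 i \sqrt{139245} \approx 2.8279 \cdot 10^{6} + 1865.8 i$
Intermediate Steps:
$\sqrt{-1567950 + 2475 \left(-773\right)} - -2827879 = \sqrt{-1567950 - 1913175} + 2827879 = \sqrt{-3481125} + 2827879 = 5 i \sqrt{139245} + 2827879 = 2827879 + 5 i \sqrt{139245}$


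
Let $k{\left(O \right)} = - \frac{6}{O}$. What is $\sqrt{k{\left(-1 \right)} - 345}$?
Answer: $i \sqrt{339} \approx 18.412 i$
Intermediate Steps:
$\sqrt{k{\left(-1 \right)} - 345} = \sqrt{- \frac{6}{-1} - 345} = \sqrt{\left(-6\right) \left(-1\right) - 345} = \sqrt{6 - 345} = \sqrt{-339} = i \sqrt{339}$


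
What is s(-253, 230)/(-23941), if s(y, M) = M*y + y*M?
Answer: 116380/23941 ≈ 4.8611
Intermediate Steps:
s(y, M) = 2*M*y (s(y, M) = M*y + M*y = 2*M*y)
s(-253, 230)/(-23941) = (2*230*(-253))/(-23941) = -116380*(-1/23941) = 116380/23941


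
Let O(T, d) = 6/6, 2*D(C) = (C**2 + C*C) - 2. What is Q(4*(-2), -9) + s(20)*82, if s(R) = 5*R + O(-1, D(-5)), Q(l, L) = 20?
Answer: 8302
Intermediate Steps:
D(C) = -1 + C**2 (D(C) = ((C**2 + C*C) - 2)/2 = ((C**2 + C**2) - 2)/2 = (2*C**2 - 2)/2 = (-2 + 2*C**2)/2 = -1 + C**2)
O(T, d) = 1 (O(T, d) = 6*(1/6) = 1)
s(R) = 1 + 5*R (s(R) = 5*R + 1 = 1 + 5*R)
Q(4*(-2), -9) + s(20)*82 = 20 + (1 + 5*20)*82 = 20 + (1 + 100)*82 = 20 + 101*82 = 20 + 8282 = 8302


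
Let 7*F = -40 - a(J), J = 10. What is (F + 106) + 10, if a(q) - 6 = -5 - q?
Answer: 781/7 ≈ 111.57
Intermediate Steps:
a(q) = 1 - q (a(q) = 6 + (-5 - q) = 1 - q)
F = -31/7 (F = (-40 - (1 - 1*10))/7 = (-40 - (1 - 10))/7 = (-40 - 1*(-9))/7 = (-40 + 9)/7 = (⅐)*(-31) = -31/7 ≈ -4.4286)
(F + 106) + 10 = (-31/7 + 106) + 10 = 711/7 + 10 = 781/7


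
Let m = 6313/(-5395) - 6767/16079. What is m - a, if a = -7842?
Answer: 680125724918/86746205 ≈ 7840.4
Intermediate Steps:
m = -138014692/86746205 (m = 6313*(-1/5395) - 6767*1/16079 = -6313/5395 - 6767/16079 = -138014692/86746205 ≈ -1.5910)
m - a = -138014692/86746205 - 1*(-7842) = -138014692/86746205 + 7842 = 680125724918/86746205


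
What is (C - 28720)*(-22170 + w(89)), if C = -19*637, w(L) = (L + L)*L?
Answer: 258327944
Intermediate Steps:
w(L) = 2*L² (w(L) = (2*L)*L = 2*L²)
C = -12103
(C - 28720)*(-22170 + w(89)) = (-12103 - 28720)*(-22170 + 2*89²) = -40823*(-22170 + 2*7921) = -40823*(-22170 + 15842) = -40823*(-6328) = 258327944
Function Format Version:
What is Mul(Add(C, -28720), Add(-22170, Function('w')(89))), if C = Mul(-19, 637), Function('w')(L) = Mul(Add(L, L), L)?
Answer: 258327944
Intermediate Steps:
Function('w')(L) = Mul(2, Pow(L, 2)) (Function('w')(L) = Mul(Mul(2, L), L) = Mul(2, Pow(L, 2)))
C = -12103
Mul(Add(C, -28720), Add(-22170, Function('w')(89))) = Mul(Add(-12103, -28720), Add(-22170, Mul(2, Pow(89, 2)))) = Mul(-40823, Add(-22170, Mul(2, 7921))) = Mul(-40823, Add(-22170, 15842)) = Mul(-40823, -6328) = 258327944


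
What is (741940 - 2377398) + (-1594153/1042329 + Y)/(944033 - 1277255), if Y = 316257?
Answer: -284019487619663902/173663477019 ≈ -1.6355e+6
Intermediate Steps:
(741940 - 2377398) + (-1594153/1042329 + Y)/(944033 - 1277255) = (741940 - 2377398) + (-1594153/1042329 + 316257)/(944033 - 1277255) = -1635458 + (-1594153*1/1042329 + 316257)/(-333222) = -1635458 + (-1594153/1042329 + 316257)*(-1/333222) = -1635458 + (329642248400/1042329)*(-1/333222) = -1635458 - 164821124200/173663477019 = -284019487619663902/173663477019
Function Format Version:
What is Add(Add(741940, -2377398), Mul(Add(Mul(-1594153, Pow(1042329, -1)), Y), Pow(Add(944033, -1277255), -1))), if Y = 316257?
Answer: Rational(-284019487619663902, 173663477019) ≈ -1.6355e+6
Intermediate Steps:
Add(Add(741940, -2377398), Mul(Add(Mul(-1594153, Pow(1042329, -1)), Y), Pow(Add(944033, -1277255), -1))) = Add(Add(741940, -2377398), Mul(Add(Mul(-1594153, Pow(1042329, -1)), 316257), Pow(Add(944033, -1277255), -1))) = Add(-1635458, Mul(Add(Mul(-1594153, Rational(1, 1042329)), 316257), Pow(-333222, -1))) = Add(-1635458, Mul(Add(Rational(-1594153, 1042329), 316257), Rational(-1, 333222))) = Add(-1635458, Mul(Rational(329642248400, 1042329), Rational(-1, 333222))) = Add(-1635458, Rational(-164821124200, 173663477019)) = Rational(-284019487619663902, 173663477019)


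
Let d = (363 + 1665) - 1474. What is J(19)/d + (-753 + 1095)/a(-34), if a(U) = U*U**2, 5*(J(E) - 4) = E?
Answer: 146379/27218020 ≈ 0.0053780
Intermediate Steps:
J(E) = 4 + E/5
a(U) = U**3
d = 554 (d = 2028 - 1474 = 554)
J(19)/d + (-753 + 1095)/a(-34) = (4 + (1/5)*19)/554 + (-753 + 1095)/((-34)**3) = (4 + 19/5)*(1/554) + 342/(-39304) = (39/5)*(1/554) + 342*(-1/39304) = 39/2770 - 171/19652 = 146379/27218020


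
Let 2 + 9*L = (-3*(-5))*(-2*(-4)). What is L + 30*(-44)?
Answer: -11762/9 ≈ -1306.9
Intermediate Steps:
L = 118/9 (L = -2/9 + ((-3*(-5))*(-2*(-4)))/9 = -2/9 + (15*8)/9 = -2/9 + (⅑)*120 = -2/9 + 40/3 = 118/9 ≈ 13.111)
L + 30*(-44) = 118/9 + 30*(-44) = 118/9 - 1320 = -11762/9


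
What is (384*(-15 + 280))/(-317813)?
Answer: -101760/317813 ≈ -0.32019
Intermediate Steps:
(384*(-15 + 280))/(-317813) = (384*265)*(-1/317813) = 101760*(-1/317813) = -101760/317813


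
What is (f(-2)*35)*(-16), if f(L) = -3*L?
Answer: -3360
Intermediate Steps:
(f(-2)*35)*(-16) = (-3*(-2)*35)*(-16) = (6*35)*(-16) = 210*(-16) = -3360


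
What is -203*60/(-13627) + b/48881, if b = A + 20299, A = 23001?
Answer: 1185419680/666101387 ≈ 1.7796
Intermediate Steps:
b = 43300 (b = 23001 + 20299 = 43300)
-203*60/(-13627) + b/48881 = -203*60/(-13627) + 43300/48881 = -12180*(-1/13627) + 43300*(1/48881) = 12180/13627 + 43300/48881 = 1185419680/666101387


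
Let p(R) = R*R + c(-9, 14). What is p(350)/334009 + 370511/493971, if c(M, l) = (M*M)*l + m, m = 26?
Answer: 184838462459/164990759739 ≈ 1.1203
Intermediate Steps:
c(M, l) = 26 + l*M² (c(M, l) = (M*M)*l + 26 = M²*l + 26 = l*M² + 26 = 26 + l*M²)
p(R) = 1160 + R² (p(R) = R*R + (26 + 14*(-9)²) = R² + (26 + 14*81) = R² + (26 + 1134) = R² + 1160 = 1160 + R²)
p(350)/334009 + 370511/493971 = (1160 + 350²)/334009 + 370511/493971 = (1160 + 122500)*(1/334009) + 370511*(1/493971) = 123660*(1/334009) + 370511/493971 = 123660/334009 + 370511/493971 = 184838462459/164990759739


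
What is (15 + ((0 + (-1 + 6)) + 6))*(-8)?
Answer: -208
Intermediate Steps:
(15 + ((0 + (-1 + 6)) + 6))*(-8) = (15 + ((0 + 5) + 6))*(-8) = (15 + (5 + 6))*(-8) = (15 + 11)*(-8) = 26*(-8) = -208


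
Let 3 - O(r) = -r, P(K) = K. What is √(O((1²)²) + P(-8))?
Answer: 2*I ≈ 2.0*I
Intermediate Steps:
O(r) = 3 + r (O(r) = 3 - (-1)*r = 3 + r)
√(O((1²)²) + P(-8)) = √((3 + (1²)²) - 8) = √((3 + 1²) - 8) = √((3 + 1) - 8) = √(4 - 8) = √(-4) = 2*I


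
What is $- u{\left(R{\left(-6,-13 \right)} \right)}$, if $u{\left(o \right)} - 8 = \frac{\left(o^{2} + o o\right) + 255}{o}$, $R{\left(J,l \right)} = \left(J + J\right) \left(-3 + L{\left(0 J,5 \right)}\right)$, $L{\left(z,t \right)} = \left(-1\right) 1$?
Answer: $- \frac{1749}{16} \approx -109.31$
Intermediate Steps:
$L{\left(z,t \right)} = -1$
$R{\left(J,l \right)} = - 8 J$ ($R{\left(J,l \right)} = \left(J + J\right) \left(-3 - 1\right) = 2 J \left(-4\right) = - 8 J$)
$u{\left(o \right)} = 8 + \frac{255 + 2 o^{2}}{o}$ ($u{\left(o \right)} = 8 + \frac{\left(o^{2} + o o\right) + 255}{o} = 8 + \frac{\left(o^{2} + o^{2}\right) + 255}{o} = 8 + \frac{2 o^{2} + 255}{o} = 8 + \frac{255 + 2 o^{2}}{o}$)
$- u{\left(R{\left(-6,-13 \right)} \right)} = - (8 + 2 \left(\left(-8\right) \left(-6\right)\right) + \frac{255}{\left(-8\right) \left(-6\right)}) = - (8 + 2 \cdot 48 + \frac{255}{48}) = - (8 + 96 + 255 \cdot \frac{1}{48}) = - (8 + 96 + \frac{85}{16}) = \left(-1\right) \frac{1749}{16} = - \frac{1749}{16}$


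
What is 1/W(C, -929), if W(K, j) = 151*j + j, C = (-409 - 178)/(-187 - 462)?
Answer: -1/141208 ≈ -7.0817e-6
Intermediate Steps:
C = 587/649 (C = -587/(-649) = -587*(-1/649) = 587/649 ≈ 0.90447)
W(K, j) = 152*j
1/W(C, -929) = 1/(152*(-929)) = 1/(-141208) = -1/141208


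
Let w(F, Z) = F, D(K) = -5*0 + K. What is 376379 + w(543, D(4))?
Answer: 376922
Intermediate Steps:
D(K) = K (D(K) = 0 + K = K)
376379 + w(543, D(4)) = 376379 + 543 = 376922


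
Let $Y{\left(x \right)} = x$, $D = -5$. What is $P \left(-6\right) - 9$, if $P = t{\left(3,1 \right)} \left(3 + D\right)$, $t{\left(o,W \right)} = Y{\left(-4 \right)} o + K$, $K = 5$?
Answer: $-93$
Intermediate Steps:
$t{\left(o,W \right)} = 5 - 4 o$ ($t{\left(o,W \right)} = - 4 o + 5 = 5 - 4 o$)
$P = 14$ ($P = \left(5 - 12\right) \left(3 - 5\right) = \left(5 - 12\right) \left(-2\right) = \left(-7\right) \left(-2\right) = 14$)
$P \left(-6\right) - 9 = 14 \left(-6\right) - 9 = -84 - 9 = -93$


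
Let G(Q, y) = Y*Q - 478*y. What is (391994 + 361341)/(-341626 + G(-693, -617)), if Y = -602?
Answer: 753335/370486 ≈ 2.0334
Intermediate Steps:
G(Q, y) = -602*Q - 478*y
(391994 + 361341)/(-341626 + G(-693, -617)) = (391994 + 361341)/(-341626 + (-602*(-693) - 478*(-617))) = 753335/(-341626 + (417186 + 294926)) = 753335/(-341626 + 712112) = 753335/370486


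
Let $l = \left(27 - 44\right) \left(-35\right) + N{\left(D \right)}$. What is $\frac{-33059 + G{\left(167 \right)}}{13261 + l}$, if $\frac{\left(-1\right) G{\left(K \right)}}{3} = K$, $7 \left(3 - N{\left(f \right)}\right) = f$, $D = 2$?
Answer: $- \frac{234920}{97011} \approx -2.4216$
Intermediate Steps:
$N{\left(f \right)} = 3 - \frac{f}{7}$
$G{\left(K \right)} = - 3 K$
$l = \frac{4184}{7}$ ($l = \left(27 - 44\right) \left(-35\right) + \left(3 - \frac{2}{7}\right) = \left(-17\right) \left(-35\right) + \left(3 - \frac{2}{7}\right) = 595 + \frac{19}{7} = \frac{4184}{7} \approx 597.71$)
$\frac{-33059 + G{\left(167 \right)}}{13261 + l} = \frac{-33059 - 501}{13261 + \frac{4184}{7}} = \frac{-33059 - 501}{\frac{97011}{7}} = \left(-33560\right) \frac{7}{97011} = - \frac{234920}{97011}$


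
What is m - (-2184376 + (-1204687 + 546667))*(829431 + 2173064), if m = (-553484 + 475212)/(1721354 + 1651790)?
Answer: 3598419328443677076/421643 ≈ 8.5343e+12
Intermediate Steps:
m = -9784/421643 (m = -78272/3373144 = -78272*1/3373144 = -9784/421643 ≈ -0.023204)
m - (-2184376 + (-1204687 + 546667))*(829431 + 2173064) = -9784/421643 - (-2184376 + (-1204687 + 546667))*(829431 + 2173064) = -9784/421643 - (-2184376 - 658020)*3002495 = -9784/421643 - (-2842396)*3002495 = -9784/421643 - 1*(-8534279778020) = -9784/421643 + 8534279778020 = 3598419328443677076/421643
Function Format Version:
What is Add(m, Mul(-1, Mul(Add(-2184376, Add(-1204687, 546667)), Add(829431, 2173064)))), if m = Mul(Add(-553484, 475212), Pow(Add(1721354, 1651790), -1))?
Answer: Rational(3598419328443677076, 421643) ≈ 8.5343e+12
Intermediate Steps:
m = Rational(-9784, 421643) (m = Mul(-78272, Pow(3373144, -1)) = Mul(-78272, Rational(1, 3373144)) = Rational(-9784, 421643) ≈ -0.023204)
Add(m, Mul(-1, Mul(Add(-2184376, Add(-1204687, 546667)), Add(829431, 2173064)))) = Add(Rational(-9784, 421643), Mul(-1, Mul(Add(-2184376, Add(-1204687, 546667)), Add(829431, 2173064)))) = Add(Rational(-9784, 421643), Mul(-1, Mul(Add(-2184376, -658020), 3002495))) = Add(Rational(-9784, 421643), Mul(-1, Mul(-2842396, 3002495))) = Add(Rational(-9784, 421643), Mul(-1, -8534279778020)) = Add(Rational(-9784, 421643), 8534279778020) = Rational(3598419328443677076, 421643)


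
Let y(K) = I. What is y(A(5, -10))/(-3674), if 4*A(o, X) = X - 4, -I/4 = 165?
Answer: 30/167 ≈ 0.17964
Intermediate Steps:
I = -660 (I = -4*165 = -660)
A(o, X) = -1 + X/4 (A(o, X) = (X - 4)/4 = (-4 + X)/4 = -1 + X/4)
y(K) = -660
y(A(5, -10))/(-3674) = -660/(-3674) = -660*(-1/3674) = 30/167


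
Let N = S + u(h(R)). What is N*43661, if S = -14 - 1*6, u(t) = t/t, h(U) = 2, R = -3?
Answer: -829559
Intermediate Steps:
u(t) = 1
S = -20 (S = -14 - 6 = -20)
N = -19 (N = -20 + 1 = -19)
N*43661 = -19*43661 = -829559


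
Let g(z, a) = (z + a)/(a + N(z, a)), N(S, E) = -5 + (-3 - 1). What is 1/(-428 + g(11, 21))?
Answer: -3/1276 ≈ -0.0023511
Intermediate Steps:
N(S, E) = -9 (N(S, E) = -5 - 4 = -9)
g(z, a) = (a + z)/(-9 + a) (g(z, a) = (z + a)/(a - 9) = (a + z)/(-9 + a))
1/(-428 + g(11, 21)) = 1/(-428 + (21 + 11)/(-9 + 21)) = 1/(-428 + 32/12) = 1/(-428 + (1/12)*32) = 1/(-428 + 8/3) = 1/(-1276/3) = -3/1276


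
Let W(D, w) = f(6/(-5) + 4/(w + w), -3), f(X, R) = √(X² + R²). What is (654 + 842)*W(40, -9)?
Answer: 1496*√22321/45 ≈ 4966.8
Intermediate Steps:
f(X, R) = √(R² + X²)
W(D, w) = √(9 + (-6/5 + 2/w)²) (W(D, w) = √((-3)² + (6/(-5) + 4/(w + w))²) = √(9 + (6*(-⅕) + 4/((2*w)))²) = √(9 + (-6/5 + 4*(1/(2*w)))²) = √(9 + (-6/5 + 2/w)²))
(654 + 842)*W(40, -9) = (654 + 842)*(√(261 - 120/(-9) + 100/(-9)²)/5) = 1496*(√(261 - 120*(-⅑) + 100*(1/81))/5) = 1496*(√(261 + 40/3 + 100/81)/5) = 1496*(√(22321/81)/5) = 1496*((√22321/9)/5) = 1496*(√22321/45) = 1496*√22321/45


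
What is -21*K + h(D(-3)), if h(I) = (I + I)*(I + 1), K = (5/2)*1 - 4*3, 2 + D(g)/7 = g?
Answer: 5159/2 ≈ 2579.5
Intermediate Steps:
D(g) = -14 + 7*g
K = -19/2 (K = (5*(½))*1 - 12 = (5/2)*1 - 12 = 5/2 - 12 = -19/2 ≈ -9.5000)
h(I) = 2*I*(1 + I) (h(I) = (2*I)*(1 + I) = 2*I*(1 + I))
-21*K + h(D(-3)) = -21*(-19/2) + 2*(-14 + 7*(-3))*(1 + (-14 + 7*(-3))) = 399/2 + 2*(-14 - 21)*(1 + (-14 - 21)) = 399/2 + 2*(-35)*(1 - 35) = 399/2 + 2*(-35)*(-34) = 399/2 + 2380 = 5159/2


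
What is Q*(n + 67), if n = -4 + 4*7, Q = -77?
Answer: -7007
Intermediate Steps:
n = 24 (n = -4 + 28 = 24)
Q*(n + 67) = -77*(24 + 67) = -77*91 = -7007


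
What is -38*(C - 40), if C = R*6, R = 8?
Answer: -304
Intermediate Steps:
C = 48 (C = 8*6 = 48)
-38*(C - 40) = -38*(48 - 40) = -38*8 = -304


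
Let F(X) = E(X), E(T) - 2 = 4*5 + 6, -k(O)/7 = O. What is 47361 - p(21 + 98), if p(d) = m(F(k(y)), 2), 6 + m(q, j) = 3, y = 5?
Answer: 47364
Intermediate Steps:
k(O) = -7*O
E(T) = 28 (E(T) = 2 + (4*5 + 6) = 2 + (20 + 6) = 2 + 26 = 28)
F(X) = 28
m(q, j) = -3 (m(q, j) = -6 + 3 = -3)
p(d) = -3
47361 - p(21 + 98) = 47361 - 1*(-3) = 47361 + 3 = 47364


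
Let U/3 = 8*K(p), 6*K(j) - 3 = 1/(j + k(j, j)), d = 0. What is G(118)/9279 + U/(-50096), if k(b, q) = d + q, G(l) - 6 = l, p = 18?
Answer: 677725/51648976 ≈ 0.013122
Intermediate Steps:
G(l) = 6 + l
k(b, q) = q (k(b, q) = 0 + q = q)
K(j) = ½ + 1/(12*j) (K(j) = ½ + 1/(6*(j + j)) = ½ + 1/(6*((2*j))) = ½ + (1/(2*j))/6 = ½ + 1/(12*j))
U = 109/9 (U = 3*(8*((1/12)*(1 + 6*18)/18)) = 3*(8*((1/12)*(1/18)*(1 + 108))) = 3*(8*((1/12)*(1/18)*109)) = 3*(8*(109/216)) = 3*(109/27) = 109/9 ≈ 12.111)
G(118)/9279 + U/(-50096) = (6 + 118)/9279 + (109/9)/(-50096) = 124*(1/9279) + (109/9)*(-1/50096) = 124/9279 - 109/450864 = 677725/51648976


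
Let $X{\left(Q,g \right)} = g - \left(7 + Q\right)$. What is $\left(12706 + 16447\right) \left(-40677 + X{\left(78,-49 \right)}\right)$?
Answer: $-1189763083$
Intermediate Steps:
$X{\left(Q,g \right)} = -7 + g - Q$
$\left(12706 + 16447\right) \left(-40677 + X{\left(78,-49 \right)}\right) = \left(12706 + 16447\right) \left(-40677 - 134\right) = 29153 \left(-40677 - 134\right) = 29153 \left(-40811\right) = -1189763083$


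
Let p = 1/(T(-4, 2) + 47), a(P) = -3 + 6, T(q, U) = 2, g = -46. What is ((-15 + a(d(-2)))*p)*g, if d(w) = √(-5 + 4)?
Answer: 552/49 ≈ 11.265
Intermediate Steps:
d(w) = I (d(w) = √(-1) = I)
a(P) = 3
p = 1/49 (p = 1/(2 + 47) = 1/49 ≈ 0.020408)
((-15 + a(d(-2)))*p)*g = ((-15 + 3)*(1/49))*(-46) = -12*1/49*(-46) = -12/49*(-46) = 552/49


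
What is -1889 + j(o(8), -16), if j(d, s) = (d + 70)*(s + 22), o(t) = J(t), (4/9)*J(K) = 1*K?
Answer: -1361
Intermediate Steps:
J(K) = 9*K/4 (J(K) = 9*(1*K)/4 = 9*K/4)
o(t) = 9*t/4
j(d, s) = (22 + s)*(70 + d) (j(d, s) = (70 + d)*(22 + s) = (22 + s)*(70 + d))
-1889 + j(o(8), -16) = -1889 + (1540 + 22*((9/4)*8) + 70*(-16) + ((9/4)*8)*(-16)) = -1889 + (1540 + 22*18 - 1120 + 18*(-16)) = -1889 + (1540 + 396 - 1120 - 288) = -1889 + 528 = -1361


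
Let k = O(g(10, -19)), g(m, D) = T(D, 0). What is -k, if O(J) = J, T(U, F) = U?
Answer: 19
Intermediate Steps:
g(m, D) = D
k = -19
-k = -1*(-19) = 19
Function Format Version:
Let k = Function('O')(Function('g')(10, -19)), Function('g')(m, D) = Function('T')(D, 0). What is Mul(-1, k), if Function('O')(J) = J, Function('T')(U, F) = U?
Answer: 19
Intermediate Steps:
Function('g')(m, D) = D
k = -19
Mul(-1, k) = Mul(-1, -19) = 19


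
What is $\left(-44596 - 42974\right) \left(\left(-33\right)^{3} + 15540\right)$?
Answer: $1786165290$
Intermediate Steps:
$\left(-44596 - 42974\right) \left(\left(-33\right)^{3} + 15540\right) = - 87570 \left(-35937 + 15540\right) = \left(-87570\right) \left(-20397\right) = 1786165290$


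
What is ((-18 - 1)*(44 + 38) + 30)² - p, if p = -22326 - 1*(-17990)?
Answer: 2339120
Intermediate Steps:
p = -4336 (p = -22326 + 17990 = -4336)
((-18 - 1)*(44 + 38) + 30)² - p = ((-18 - 1)*(44 + 38) + 30)² - 1*(-4336) = (-19*82 + 30)² + 4336 = (-1558 + 30)² + 4336 = (-1528)² + 4336 = 2334784 + 4336 = 2339120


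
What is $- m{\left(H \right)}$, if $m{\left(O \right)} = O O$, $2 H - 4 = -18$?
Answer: $-49$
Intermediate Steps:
$H = -7$ ($H = 2 + \frac{1}{2} \left(-18\right) = 2 - 9 = -7$)
$m{\left(O \right)} = O^{2}$
$- m{\left(H \right)} = - \left(-7\right)^{2} = \left(-1\right) 49 = -49$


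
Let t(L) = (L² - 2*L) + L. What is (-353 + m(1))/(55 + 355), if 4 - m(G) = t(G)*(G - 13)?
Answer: -349/410 ≈ -0.85122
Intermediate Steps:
t(L) = L² - L
m(G) = 4 - G*(-1 + G)*(-13 + G) (m(G) = 4 - G*(-1 + G)*(G - 13) = 4 - G*(-1 + G)*(-13 + G))
(-353 + m(1))/(55 + 355) = (-353 + (4 - 1*1³ - 13*1 + 14*1²))/(55 + 355) = (-353 + (4 - 1*1 - 13 + 14*1))/410 = (-353 + (4 - 1 - 13 + 14))*(1/410) = (-353 + 4)*(1/410) = -349*1/410 = -349/410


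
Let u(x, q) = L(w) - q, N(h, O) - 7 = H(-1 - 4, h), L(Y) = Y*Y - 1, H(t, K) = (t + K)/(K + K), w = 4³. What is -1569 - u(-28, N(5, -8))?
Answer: -5657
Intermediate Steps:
w = 64
H(t, K) = (K + t)/(2*K) (H(t, K) = (K + t)/((2*K)) = (K + t)*(1/(2*K)) = (K + t)/(2*K))
L(Y) = -1 + Y² (L(Y) = Y² - 1 = -1 + Y²)
N(h, O) = 7 + (-5 + h)/(2*h) (N(h, O) = 7 + (h + (-1 - 4))/(2*h) = 7 + (h - 5)/(2*h) = 7 + (-5 + h)/(2*h))
u(x, q) = 4095 - q (u(x, q) = (-1 + 64²) - q = (-1 + 4096) - q = 4095 - q)
-1569 - u(-28, N(5, -8)) = -1569 - (4095 - 5*(-1 + 3*5)/(2*5)) = -1569 - (4095 - 5*(-1 + 15)/(2*5)) = -1569 - (4095 - 5*14/(2*5)) = -1569 - (4095 - 1*7) = -1569 - (4095 - 7) = -1569 - 1*4088 = -1569 - 4088 = -5657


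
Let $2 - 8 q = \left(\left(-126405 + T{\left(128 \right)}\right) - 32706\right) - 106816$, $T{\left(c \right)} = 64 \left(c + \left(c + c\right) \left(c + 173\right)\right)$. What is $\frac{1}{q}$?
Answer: $- \frac{8}{4673847} \approx -1.7117 \cdot 10^{-6}$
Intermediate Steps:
$T{\left(c \right)} = 64 c + 128 c \left(173 + c\right)$ ($T{\left(c \right)} = 64 \left(c + 2 c \left(173 + c\right)\right) = 64 c + 128 c \left(173 + c\right)$)
$q = - \frac{4673847}{8}$ ($q = \frac{1}{4} - \frac{\left(\left(-126405 + 64 \cdot 128 \left(347 + 2 \cdot 128\right)\right) - 32706\right) - 106816}{8} = \frac{1}{4} - \frac{\left(\left(-126405 + 64 \cdot 128 \left(347 + 256\right)\right) - 32706\right) - 106816}{8} = \frac{1}{4} - \frac{\left(\left(-126405 + 64 \cdot 128 \cdot 603\right) - 32706\right) - 106816}{8} = \frac{1}{4} - \frac{\left(\left(-126405 + 4939776\right) - 32706\right) - 106816}{8} = \frac{1}{4} - \frac{\left(4813371 - 32706\right) - 106816}{8} = \frac{1}{4} - \frac{4780665 - 106816}{8} = \frac{1}{4} - \frac{4673849}{8} = - \frac{4673847}{8} \approx -5.8423 \cdot 10^{5}$)
$\frac{1}{q} = \frac{1}{- \frac{4673847}{8}} = - \frac{8}{4673847}$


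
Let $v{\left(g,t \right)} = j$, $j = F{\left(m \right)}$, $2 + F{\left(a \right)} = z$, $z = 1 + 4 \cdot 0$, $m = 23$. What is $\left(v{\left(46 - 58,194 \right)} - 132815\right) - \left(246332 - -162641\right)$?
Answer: $-541789$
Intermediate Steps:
$z = 1$ ($z = 1 + 0 = 1$)
$F{\left(a \right)} = -1$ ($F{\left(a \right)} = -2 + 1 = -1$)
$j = -1$
$v{\left(g,t \right)} = -1$
$\left(v{\left(46 - 58,194 \right)} - 132815\right) - \left(246332 - -162641\right) = \left(-1 - 132815\right) - \left(246332 - -162641\right) = -132816 - \left(246332 + 162641\right) = -132816 - 408973 = -541789$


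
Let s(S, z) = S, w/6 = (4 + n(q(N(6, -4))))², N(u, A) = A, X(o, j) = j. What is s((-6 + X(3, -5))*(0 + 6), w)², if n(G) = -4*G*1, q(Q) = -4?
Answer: 4356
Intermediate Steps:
n(G) = -4*G
w = 2400 (w = 6*(4 - 4*(-4))² = 6*(4 + 16)² = 6*20² = 6*400 = 2400)
s((-6 + X(3, -5))*(0 + 6), w)² = ((-6 - 5)*(0 + 6))² = (-11*6)² = (-66)² = 4356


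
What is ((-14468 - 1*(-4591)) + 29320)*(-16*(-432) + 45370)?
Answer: 1016518926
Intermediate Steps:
((-14468 - 1*(-4591)) + 29320)*(-16*(-432) + 45370) = ((-14468 + 4591) + 29320)*(6912 + 45370) = (-9877 + 29320)*52282 = 19443*52282 = 1016518926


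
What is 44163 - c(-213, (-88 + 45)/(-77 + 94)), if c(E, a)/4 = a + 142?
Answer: 741287/17 ≈ 43605.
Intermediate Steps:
c(E, a) = 568 + 4*a (c(E, a) = 4*(a + 142) = 4*(142 + a) = 568 + 4*a)
44163 - c(-213, (-88 + 45)/(-77 + 94)) = 44163 - (568 + 4*((-88 + 45)/(-77 + 94))) = 44163 - (568 + 4*(-43/17)) = 44163 - (568 - 172/17) = 44163 - 1*9484/17 = 44163 - 9484/17 = 741287/17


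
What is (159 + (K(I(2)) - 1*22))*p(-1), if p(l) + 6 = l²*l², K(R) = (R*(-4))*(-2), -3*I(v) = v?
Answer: -1975/3 ≈ -658.33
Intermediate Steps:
I(v) = -v/3
K(R) = 8*R (K(R) = -4*R*(-2) = 8*R)
p(l) = -6 + l⁴ (p(l) = -6 + l²*l² = -6 + l⁴)
(159 + (K(I(2)) - 1*22))*p(-1) = (159 + (8*(-⅓*2) - 1*22))*(-6 + (-1)⁴) = (159 + (8*(-⅔) - 22))*(-6 + 1) = (159 + (-16/3 - 22))*(-5) = (159 - 82/3)*(-5) = (395/3)*(-5) = -1975/3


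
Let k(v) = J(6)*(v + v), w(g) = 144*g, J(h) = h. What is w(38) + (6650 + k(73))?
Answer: 12998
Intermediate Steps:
k(v) = 12*v (k(v) = 6*(v + v) = 6*(2*v) = 12*v)
w(38) + (6650 + k(73)) = 144*38 + (6650 + 12*73) = 5472 + (6650 + 876) = 5472 + 7526 = 12998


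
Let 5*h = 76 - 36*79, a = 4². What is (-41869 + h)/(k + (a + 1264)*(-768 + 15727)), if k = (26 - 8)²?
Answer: -212113/95739220 ≈ -0.0022155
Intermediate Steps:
a = 16
k = 324 (k = 18² = 324)
h = -2768/5 (h = (76 - 36*79)/5 = (76 - 2844)/5 = (⅕)*(-2768) = -2768/5 ≈ -553.60)
(-41869 + h)/(k + (a + 1264)*(-768 + 15727)) = (-41869 - 2768/5)/(324 + (16 + 1264)*(-768 + 15727)) = -212113/(5*(324 + 1280*14959)) = -212113/(5*(324 + 19147520)) = -212113/5/19147844 = -212113/5*1/19147844 = -212113/95739220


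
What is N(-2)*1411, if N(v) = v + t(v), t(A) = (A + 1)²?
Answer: -1411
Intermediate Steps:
t(A) = (1 + A)²
N(v) = v + (1 + v)²
N(-2)*1411 = (-2 + (1 - 2)²)*1411 = (-2 + (-1)²)*1411 = (-2 + 1)*1411 = -1*1411 = -1411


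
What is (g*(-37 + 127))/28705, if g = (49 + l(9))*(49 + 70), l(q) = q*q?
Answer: 278460/5741 ≈ 48.504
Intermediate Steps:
l(q) = q²
g = 15470 (g = (49 + 9²)*(49 + 70) = (49 + 81)*119 = 130*119 = 15470)
(g*(-37 + 127))/28705 = (15470*(-37 + 127))/28705 = (15470*90)*(1/28705) = 1392300*(1/28705) = 278460/5741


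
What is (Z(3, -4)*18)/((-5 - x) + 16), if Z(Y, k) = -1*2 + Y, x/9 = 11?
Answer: -9/44 ≈ -0.20455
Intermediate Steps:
x = 99 (x = 9*11 = 99)
Z(Y, k) = -2 + Y
(Z(3, -4)*18)/((-5 - x) + 16) = ((-2 + 3)*18)/((-5 - 1*99) + 16) = (1*18)/((-5 - 99) + 16) = 18/(-104 + 16) = 18/(-88) = 18*(-1/88) = -9/44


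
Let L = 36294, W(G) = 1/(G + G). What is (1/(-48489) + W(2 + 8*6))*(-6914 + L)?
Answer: 71083441/242445 ≈ 293.19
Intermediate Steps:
W(G) = 1/(2*G)
(1/(-48489) + W(2 + 8*6))*(-6914 + L) = (1/(-48489) + 1/(2*(2 + 8*6)))*(-6914 + 36294) = (-1/48489 + 1/(2*(2 + 48)))*29380 = (-1/48489 + (½)/50)*29380 = (-1/48489 + (½)*(1/50))*29380 = (-1/48489 + 1/100)*29380 = (48389/4848900)*29380 = 71083441/242445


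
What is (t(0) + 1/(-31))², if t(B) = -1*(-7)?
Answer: 46656/961 ≈ 48.549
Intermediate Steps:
t(B) = 7
(t(0) + 1/(-31))² = (7 + 1/(-31))² = (7 - 1/31)² = (216/31)² = 46656/961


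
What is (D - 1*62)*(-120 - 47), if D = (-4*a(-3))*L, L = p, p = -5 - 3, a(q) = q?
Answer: 26386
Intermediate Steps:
p = -8
L = -8
D = -96 (D = -4*(-3)*(-8) = 12*(-8) = -96)
(D - 1*62)*(-120 - 47) = (-96 - 1*62)*(-120 - 47) = (-96 - 62)*(-167) = -158*(-167) = 26386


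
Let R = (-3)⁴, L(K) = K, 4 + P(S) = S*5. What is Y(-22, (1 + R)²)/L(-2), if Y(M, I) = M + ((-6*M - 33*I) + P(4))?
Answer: 110883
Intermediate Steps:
P(S) = -4 + 5*S (P(S) = -4 + S*5 = -4 + 5*S)
R = 81
Y(M, I) = 16 - 33*I - 5*M (Y(M, I) = M + ((-6*M - 33*I) + (-4 + 5*4)) = M + ((-33*I - 6*M) + (-4 + 20)) = M + ((-33*I - 6*M) + 16) = M + (16 - 33*I - 6*M) = 16 - 33*I - 5*M)
Y(-22, (1 + R)²)/L(-2) = (16 - 33*(1 + 81)² - 5*(-22))/(-2) = (16 - 33*82² + 110)*(-½) = (16 - 33*6724 + 110)*(-½) = (16 - 221892 + 110)*(-½) = -221766*(-½) = 110883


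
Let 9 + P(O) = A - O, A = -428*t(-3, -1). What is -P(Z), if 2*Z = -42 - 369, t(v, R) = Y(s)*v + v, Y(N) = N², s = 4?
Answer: -44049/2 ≈ -22025.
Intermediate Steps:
t(v, R) = 17*v (t(v, R) = 4²*v + v = 16*v + v = 17*v)
A = 21828 (A = -7276*(-3) = -428*(-51) = 21828)
Z = -411/2 (Z = (-42 - 369)/2 = (½)*(-411) = -411/2 ≈ -205.50)
P(O) = 21819 - O (P(O) = -9 + (21828 - O) = 21819 - O)
-P(Z) = -(21819 - 1*(-411/2)) = -(21819 + 411/2) = -1*44049/2 = -44049/2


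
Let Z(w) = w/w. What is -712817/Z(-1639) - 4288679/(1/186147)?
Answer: -798325442630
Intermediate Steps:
Z(w) = 1
-712817/Z(-1639) - 4288679/(1/186147) = -712817/1 - 4288679/(1/186147) = -712817*1 - 4288679/1/186147 = -712817 - 4288679*186147 = -712817 - 798324729813 = -798325442630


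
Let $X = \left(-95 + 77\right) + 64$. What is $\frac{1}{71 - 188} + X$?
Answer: $\frac{5381}{117} \approx 45.991$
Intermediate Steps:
$X = 46$ ($X = -18 + 64 = 46$)
$\frac{1}{71 - 188} + X = \frac{1}{71 - 188} + 46 = \frac{1}{-117} + 46 = - \frac{1}{117} + 46 = \frac{5381}{117}$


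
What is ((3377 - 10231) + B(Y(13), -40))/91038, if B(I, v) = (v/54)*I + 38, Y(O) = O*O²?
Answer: -113986/1229013 ≈ -0.092746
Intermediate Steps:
Y(O) = O³
B(I, v) = 38 + I*v/54 (B(I, v) = (v*(1/54))*I + 38 = (v/54)*I + 38 = I*v/54 + 38 = 38 + I*v/54)
((3377 - 10231) + B(Y(13), -40))/91038 = ((3377 - 10231) + (38 + (1/54)*13³*(-40)))/91038 = (-6854 + (38 + (1/54)*2197*(-40)))*(1/91038) = (-6854 + (38 - 43940/27))*(1/91038) = (-6854 - 42914/27)*(1/91038) = -227972/27*1/91038 = -113986/1229013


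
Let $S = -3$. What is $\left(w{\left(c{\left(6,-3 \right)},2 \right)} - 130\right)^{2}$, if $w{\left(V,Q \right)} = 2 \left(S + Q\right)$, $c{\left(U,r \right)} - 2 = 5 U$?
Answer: $17424$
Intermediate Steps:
$c{\left(U,r \right)} = 2 + 5 U$
$w{\left(V,Q \right)} = -6 + 2 Q$ ($w{\left(V,Q \right)} = 2 \left(-3 + Q\right) = -6 + 2 Q$)
$\left(w{\left(c{\left(6,-3 \right)},2 \right)} - 130\right)^{2} = \left(\left(-6 + 2 \cdot 2\right) - 130\right)^{2} = \left(\left(-6 + 4\right) - 130\right)^{2} = \left(-2 - 130\right)^{2} = \left(-132\right)^{2} = 17424$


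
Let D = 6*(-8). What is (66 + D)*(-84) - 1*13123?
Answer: -14635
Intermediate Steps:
D = -48
(66 + D)*(-84) - 1*13123 = (66 - 48)*(-84) - 1*13123 = 18*(-84) - 13123 = -1512 - 13123 = -14635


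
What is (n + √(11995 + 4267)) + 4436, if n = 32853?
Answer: 37289 + √16262 ≈ 37417.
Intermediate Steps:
(n + √(11995 + 4267)) + 4436 = (32853 + √(11995 + 4267)) + 4436 = (32853 + √16262) + 4436 = 37289 + √16262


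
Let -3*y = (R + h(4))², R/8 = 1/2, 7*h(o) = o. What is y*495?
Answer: -168960/49 ≈ -3448.2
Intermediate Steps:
h(o) = o/7
R = 4 (R = 8/2 = 8*(½) = 4)
y = -1024/147 (y = -(4 + (⅐)*4)²/3 = -(4 + 4/7)²/3 = -(32/7)²/3 = -⅓*1024/49 = -1024/147 ≈ -6.9660)
y*495 = -1024/147*495 = -168960/49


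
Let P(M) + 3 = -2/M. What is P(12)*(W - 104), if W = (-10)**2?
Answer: 38/3 ≈ 12.667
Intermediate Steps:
P(M) = -3 - 2/M
W = 100
P(12)*(W - 104) = (-3 - 2/12)*(100 - 104) = (-3 - 2*1/12)*(-4) = (-3 - 1/6)*(-4) = -19/6*(-4) = 38/3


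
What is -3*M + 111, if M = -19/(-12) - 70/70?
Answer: 437/4 ≈ 109.25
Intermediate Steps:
M = 7/12 (M = -19*(-1/12) - 70*1/70 = 19/12 - 1 = 7/12 ≈ 0.58333)
-3*M + 111 = -3*7/12 + 111 = -7/4 + 111 = 437/4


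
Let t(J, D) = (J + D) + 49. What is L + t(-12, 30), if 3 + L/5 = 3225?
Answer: 16177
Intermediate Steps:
L = 16110 (L = -15 + 5*3225 = -15 + 16125 = 16110)
t(J, D) = 49 + D + J (t(J, D) = (D + J) + 49 = 49 + D + J)
L + t(-12, 30) = 16110 + (49 + 30 - 12) = 16110 + 67 = 16177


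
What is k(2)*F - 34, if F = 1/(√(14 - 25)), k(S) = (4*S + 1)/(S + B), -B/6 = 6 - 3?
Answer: -34 + 9*I*√11/176 ≈ -34.0 + 0.1696*I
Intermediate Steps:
B = -18 (B = -6*(6 - 3) = -6*3 = -18)
k(S) = (1 + 4*S)/(-18 + S) (k(S) = (4*S + 1)/(S - 18) = (1 + 4*S)/(-18 + S))
F = -I*√11/11 (F = 1/(√(-11)) = 1/(I*√11) = -I*√11/11 ≈ -0.30151*I)
k(2)*F - 34 = ((1 + 4*2)/(-18 + 2))*(-I*√11/11) - 34 = ((1 + 8)/(-16))*(-I*√11/11) - 34 = (-1/16*9)*(-I*√11/11) - 34 = -(-9)*I*√11/176 - 34 = 9*I*√11/176 - 34 = -34 + 9*I*√11/176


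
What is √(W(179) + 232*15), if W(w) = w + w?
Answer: √3838 ≈ 61.952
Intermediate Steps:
W(w) = 2*w
√(W(179) + 232*15) = √(2*179 + 232*15) = √(358 + 3480) = √3838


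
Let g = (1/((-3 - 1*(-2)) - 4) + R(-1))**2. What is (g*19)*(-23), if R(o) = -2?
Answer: -52877/25 ≈ -2115.1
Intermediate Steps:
g = 121/25 (g = (1/((-3 - 1*(-2)) - 4) - 2)**2 = (1/((-3 + 2) - 4) - 2)**2 = (1/(-1 - 4) - 2)**2 = (1/(-5) - 2)**2 = (-1/5 - 2)**2 = (-11/5)**2 = 121/25 ≈ 4.8400)
(g*19)*(-23) = ((121/25)*19)*(-23) = (2299/25)*(-23) = -52877/25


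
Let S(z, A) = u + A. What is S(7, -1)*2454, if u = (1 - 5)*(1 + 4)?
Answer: -51534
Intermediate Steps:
u = -20 (u = -4*5 = -20)
S(z, A) = -20 + A
S(7, -1)*2454 = (-20 - 1)*2454 = -21*2454 = -51534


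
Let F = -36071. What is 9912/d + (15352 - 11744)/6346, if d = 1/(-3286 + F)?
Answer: -1237808189228/3173 ≈ -3.9011e+8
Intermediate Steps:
d = -1/39357 (d = 1/(-3286 - 36071) = 1/(-39357) = -1/39357 ≈ -2.5408e-5)
9912/d + (15352 - 11744)/6346 = 9912/(-1/39357) + (15352 - 11744)/6346 = 9912*(-39357) + 3608*(1/6346) = -390106584 + 1804/3173 = -1237808189228/3173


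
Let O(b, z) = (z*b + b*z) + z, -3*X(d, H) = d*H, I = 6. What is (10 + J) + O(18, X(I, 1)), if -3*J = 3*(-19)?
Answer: -45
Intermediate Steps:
J = 19 (J = -(-19) = -1/3*(-57) = 19)
X(d, H) = -H*d/3 (X(d, H) = -d*H/3 = -H*d/3)
O(b, z) = z + 2*b*z (O(b, z) = (b*z + b*z) + z = 2*b*z + z = z + 2*b*z)
(10 + J) + O(18, X(I, 1)) = (10 + 19) + (-1/3*1*6)*(1 + 2*18) = 29 - 2*(1 + 36) = 29 - 2*37 = 29 - 74 = -45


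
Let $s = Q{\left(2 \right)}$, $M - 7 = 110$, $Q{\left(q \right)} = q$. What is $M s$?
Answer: $234$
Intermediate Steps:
$M = 117$ ($M = 7 + 110 = 117$)
$s = 2$
$M s = 117 \cdot 2 = 234$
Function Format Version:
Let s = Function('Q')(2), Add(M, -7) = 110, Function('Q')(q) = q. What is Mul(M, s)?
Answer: 234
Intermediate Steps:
M = 117 (M = Add(7, 110) = 117)
s = 2
Mul(M, s) = Mul(117, 2) = 234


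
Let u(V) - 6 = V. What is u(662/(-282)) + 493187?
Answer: 69539882/141 ≈ 4.9319e+5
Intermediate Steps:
u(V) = 6 + V
u(662/(-282)) + 493187 = (6 + 662/(-282)) + 493187 = (6 + 662*(-1/282)) + 493187 = (6 - 331/141) + 493187 = 515/141 + 493187 = 69539882/141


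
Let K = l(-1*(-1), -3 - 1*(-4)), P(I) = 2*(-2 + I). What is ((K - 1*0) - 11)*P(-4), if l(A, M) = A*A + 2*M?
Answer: 96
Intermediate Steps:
P(I) = -4 + 2*I
l(A, M) = A² + 2*M
K = 3 (K = (-1*(-1))² + 2*(-3 - 1*(-4)) = 1² + 2*(-3 + 4) = 1 + 2*1 = 1 + 2 = 3)
((K - 1*0) - 11)*P(-4) = ((3 - 1*0) - 11)*(-4 + 2*(-4)) = ((3 + 0) - 11)*(-4 - 8) = (3 - 11)*(-12) = -8*(-12) = 96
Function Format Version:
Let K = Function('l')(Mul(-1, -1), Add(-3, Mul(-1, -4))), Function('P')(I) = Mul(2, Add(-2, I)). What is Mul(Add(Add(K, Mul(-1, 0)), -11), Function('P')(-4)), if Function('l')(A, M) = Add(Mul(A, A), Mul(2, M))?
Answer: 96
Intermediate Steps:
Function('P')(I) = Add(-4, Mul(2, I))
Function('l')(A, M) = Add(Pow(A, 2), Mul(2, M))
K = 3 (K = Add(Pow(Mul(-1, -1), 2), Mul(2, Add(-3, Mul(-1, -4)))) = Add(Pow(1, 2), Mul(2, Add(-3, 4))) = Add(1, Mul(2, 1)) = Add(1, 2) = 3)
Mul(Add(Add(K, Mul(-1, 0)), -11), Function('P')(-4)) = Mul(Add(Add(3, Mul(-1, 0)), -11), Add(-4, Mul(2, -4))) = Mul(Add(Add(3, 0), -11), Add(-4, -8)) = Mul(Add(3, -11), -12) = Mul(-8, -12) = 96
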